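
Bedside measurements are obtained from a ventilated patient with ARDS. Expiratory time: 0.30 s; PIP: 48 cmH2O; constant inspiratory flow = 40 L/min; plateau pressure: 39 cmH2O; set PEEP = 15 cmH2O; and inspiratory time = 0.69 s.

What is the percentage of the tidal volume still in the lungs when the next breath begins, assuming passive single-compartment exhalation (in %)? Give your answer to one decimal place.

31.4

Flow: 40 L/min ÷ 60 = 0.6667 L/s.
Vt = flow × Ti = 0.6667 L/s × 0.69 s × 1000 mL/L = 460.02 mL.
R = (PIP − Pplat)/V̇ = (48 − 39) / 0.6667 = 9.0/0.6667 = 13.499 cmH2O·s/L.
C = Vt/(Pplat − PEEP) = 460.02 / (39 − 15) = 460.02/24.0 = 19.168 mL/cmH2O.
τ = R × C = 13.499 × 0.01917 L/cmH2O = 0.2588 s.
Fraction remaining at end-expiration = e^(−Te/τ) = e^(−0.30/0.2588) = 0.3137 → 31.37%.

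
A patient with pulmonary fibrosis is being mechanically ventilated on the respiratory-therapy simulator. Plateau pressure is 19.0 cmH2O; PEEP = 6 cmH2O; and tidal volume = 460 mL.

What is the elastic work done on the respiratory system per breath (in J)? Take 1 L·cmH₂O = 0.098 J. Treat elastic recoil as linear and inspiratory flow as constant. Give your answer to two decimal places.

0.29

Elastic work ≈ ½ × (Pplat − PEEP) × Vt = 0.5 × (19.0 − 6) × 0.460 L = 0.5 × 13.0 × 0.460 = 2.99 L·cmH2O.
× 0.098 J/(L·cmH2O) → 0.293 J.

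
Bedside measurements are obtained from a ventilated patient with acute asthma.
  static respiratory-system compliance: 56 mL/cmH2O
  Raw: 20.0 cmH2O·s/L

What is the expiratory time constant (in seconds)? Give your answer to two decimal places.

1.12

τ = R × C = 20.0 × 56 mL/cmH2O = 20.0 × 0.056 L/cmH2O = 1.12 s.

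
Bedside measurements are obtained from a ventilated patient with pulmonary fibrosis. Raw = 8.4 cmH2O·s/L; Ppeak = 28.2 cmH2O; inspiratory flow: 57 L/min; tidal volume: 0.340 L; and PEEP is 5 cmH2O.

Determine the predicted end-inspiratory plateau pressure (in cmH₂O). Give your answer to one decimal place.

Flow: 57 L/min ÷ 60 = 0.95 L/s.
Pplat = PIP − Raw × flow = 28.2 − 8.4 × 0.95 = 28.2 − 7.98 = 20.22 cmH2O.

20.2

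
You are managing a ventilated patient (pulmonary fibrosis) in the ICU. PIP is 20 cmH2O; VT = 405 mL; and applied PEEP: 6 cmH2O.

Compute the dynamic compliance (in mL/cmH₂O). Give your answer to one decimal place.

Dynamic compliance = Vt / (PIP − PEEP) = 405 / (20 − 6) = 405 / 14.0 = 28.929 mL/cmH2O.

28.9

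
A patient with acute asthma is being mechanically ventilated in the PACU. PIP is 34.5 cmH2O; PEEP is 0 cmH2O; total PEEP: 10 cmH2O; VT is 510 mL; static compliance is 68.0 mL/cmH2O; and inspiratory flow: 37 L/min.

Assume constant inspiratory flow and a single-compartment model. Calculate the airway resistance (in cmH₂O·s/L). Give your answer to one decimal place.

27.6

Flow: 37 L/min ÷ 60 = 0.6167 L/s.
Total PEEP = 10 cmH2O (set 0 + intrinsic 10); this is the baseline alveolar pressure.
Equation of motion (constant flow): PIP = Vt/C + R·V̇ + PEEP.
R·V̇ = PIP − Vt/C − PEEP = 34.5 − 510/68.0 − 10 = 34.5 − 7.5 − 10 = 17.0 cmH2O.
R = 17.0 / 0.6167 = 27.566 cmH2O·s/L.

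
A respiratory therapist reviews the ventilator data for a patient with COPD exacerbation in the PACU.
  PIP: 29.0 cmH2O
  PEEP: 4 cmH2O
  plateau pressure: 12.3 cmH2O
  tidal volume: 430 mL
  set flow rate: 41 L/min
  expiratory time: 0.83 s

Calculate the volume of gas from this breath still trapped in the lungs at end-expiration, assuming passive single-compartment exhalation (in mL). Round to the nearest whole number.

Flow: 41 L/min ÷ 60 = 0.6833 L/s.
R = (PIP − Pplat)/V̇ = (29.0 − 12.3) / 0.6833 = 16.7/0.6833 = 24.44 cmH2O·s/L.
C = Vt/(Pplat − PEEP) = 430.0 / (12.3 − 4) = 430.0/8.3 = 51.807 mL/cmH2O.
τ = R × C = 24.44 × 0.05181 L/cmH2O = 1.266 s.
Fraction remaining = e^(−Te/τ) = e^(−0.83/1.266) = 0.5191.
Trapped volume = 430.0 × 0.5191 = 223.21 mL.

223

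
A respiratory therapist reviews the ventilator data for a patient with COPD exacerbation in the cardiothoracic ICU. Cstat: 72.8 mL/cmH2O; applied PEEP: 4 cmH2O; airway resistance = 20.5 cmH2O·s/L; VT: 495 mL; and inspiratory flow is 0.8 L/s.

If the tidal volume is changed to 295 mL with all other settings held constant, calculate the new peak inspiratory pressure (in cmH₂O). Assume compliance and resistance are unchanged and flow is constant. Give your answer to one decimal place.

PIP = Vt/C + R·V̇ + PEEP (constant-flow equation of motion).
Only the elastic term changes: ΔPIP = ΔVt / C = (295 − 495) / 72.8 = -2.747 cmH2O.
Original PIP = 495/72.8 + 20.5×0.8 + 4 = 27.199 cmH2O; new PIP = 27.199 + (-2.747) = 24.452 cmH2O.

24.5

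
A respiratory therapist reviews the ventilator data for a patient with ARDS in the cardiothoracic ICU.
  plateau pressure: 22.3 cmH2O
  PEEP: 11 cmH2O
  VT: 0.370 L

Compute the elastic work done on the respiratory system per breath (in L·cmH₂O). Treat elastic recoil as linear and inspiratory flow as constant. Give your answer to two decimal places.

2.09

Elastic work ≈ ½ × (Pplat − PEEP) × Vt = 0.5 × (22.3 − 11) × 0.370 L = 0.5 × 11.3 × 0.370 = 2.091 L·cmH2O.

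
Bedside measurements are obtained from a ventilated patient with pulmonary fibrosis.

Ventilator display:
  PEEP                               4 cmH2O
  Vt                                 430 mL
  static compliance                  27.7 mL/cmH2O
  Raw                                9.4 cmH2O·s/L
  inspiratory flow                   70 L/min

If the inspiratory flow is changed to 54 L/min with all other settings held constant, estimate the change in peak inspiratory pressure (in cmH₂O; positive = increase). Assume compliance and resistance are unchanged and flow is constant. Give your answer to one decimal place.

Flow: 70 L/min ÷ 60 = 1.1667 L/s.
New flow: 54 L/min ÷ 60 = 0.9 L/s.
PIP = Vt/C + R·V̇ + PEEP (constant-flow equation of motion).
Only the resistive term changes: ΔPIP = R × ΔV̇ = 9.4 × (0.9 − 1.1667) = 9.4 × -0.2667 = -2.507 cmH2O.

-2.5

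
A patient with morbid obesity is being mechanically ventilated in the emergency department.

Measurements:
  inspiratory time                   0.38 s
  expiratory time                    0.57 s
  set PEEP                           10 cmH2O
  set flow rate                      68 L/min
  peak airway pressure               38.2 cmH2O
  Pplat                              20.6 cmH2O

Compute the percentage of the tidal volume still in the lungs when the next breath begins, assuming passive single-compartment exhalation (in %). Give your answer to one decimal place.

Flow: 68 L/min ÷ 60 = 1.1333 L/s.
Vt = flow × Ti = 1.1333 L/s × 0.38 s × 1000 mL/L = 430.65 mL.
R = (PIP − Pplat)/V̇ = (38.2 − 20.6) / 1.1333 = 17.6/1.1333 = 15.53 cmH2O·s/L.
C = Vt/(Pplat − PEEP) = 430.65 / (20.6 − 10) = 430.65/10.6 = 40.627 mL/cmH2O.
τ = R × C = 15.53 × 0.04063 L/cmH2O = 0.631 s.
Fraction remaining at end-expiration = e^(−Te/τ) = e^(−0.57/0.631) = 0.4052 → 40.52%.

40.5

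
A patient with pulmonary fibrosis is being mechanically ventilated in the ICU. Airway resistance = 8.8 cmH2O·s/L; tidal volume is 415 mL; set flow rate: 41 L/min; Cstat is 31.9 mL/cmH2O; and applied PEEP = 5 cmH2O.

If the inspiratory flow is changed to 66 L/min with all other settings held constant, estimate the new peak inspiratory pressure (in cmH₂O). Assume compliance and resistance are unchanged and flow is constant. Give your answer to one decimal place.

27.7

Flow: 41 L/min ÷ 60 = 0.6833 L/s.
New flow: 66 L/min ÷ 60 = 1.1 L/s.
PIP = Vt/C + R·V̇ + PEEP (constant-flow equation of motion).
Only the resistive term changes: ΔPIP = R × ΔV̇ = 8.8 × (1.1 − 0.6833) = 8.8 × 0.4167 = 3.667 cmH2O.
Original PIP = 415/31.9 + 8.8×0.6833 + 5 = 24.022 cmH2O; new PIP = 24.022 + (3.667) = 27.689 cmH2O.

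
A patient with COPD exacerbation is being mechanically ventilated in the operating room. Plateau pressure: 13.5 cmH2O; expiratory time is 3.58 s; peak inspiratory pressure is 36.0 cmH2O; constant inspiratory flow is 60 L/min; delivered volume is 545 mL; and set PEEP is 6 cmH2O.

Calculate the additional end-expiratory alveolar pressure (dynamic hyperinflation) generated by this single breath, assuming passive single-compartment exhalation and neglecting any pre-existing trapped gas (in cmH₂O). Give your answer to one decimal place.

0.8

Flow: 60 L/min ÷ 60 = 1 L/s.
R = (PIP − Pplat)/V̇ = (36.0 − 13.5) / 1 = 22.5/1 = 22.5 cmH2O·s/L.
C = Vt/(Pplat − PEEP) = 545.0 / (13.5 − 6) = 545.0/7.5 = 72.667 mL/cmH2O.
τ = R × C = 22.5 × 0.07267 L/cmH2O = 1.635 s.
Fraction remaining = e^(−Te/τ) = e^(−3.58/1.635) = 0.112; trapped volume = 545.0 × 0.112 = 61.04 mL.
Additional alveolar pressure from trapping ≈ V_trapped / C = 61.04 / 72.667 = 0.84 cmH2O.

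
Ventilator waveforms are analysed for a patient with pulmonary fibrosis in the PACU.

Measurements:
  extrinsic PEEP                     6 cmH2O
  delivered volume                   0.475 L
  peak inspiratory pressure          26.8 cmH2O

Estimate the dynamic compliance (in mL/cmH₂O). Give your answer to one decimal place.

22.8

Dynamic compliance = Vt / (PIP − PEEP) = 475 / (26.8 − 6) = 475 / 20.8 = 22.837 mL/cmH2O.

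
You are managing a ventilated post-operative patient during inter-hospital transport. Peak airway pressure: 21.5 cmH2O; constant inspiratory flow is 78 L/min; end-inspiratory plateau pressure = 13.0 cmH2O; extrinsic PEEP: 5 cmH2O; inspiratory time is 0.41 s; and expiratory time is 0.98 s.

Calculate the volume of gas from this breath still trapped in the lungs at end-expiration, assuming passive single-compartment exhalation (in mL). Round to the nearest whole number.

56

Flow: 78 L/min ÷ 60 = 1.3 L/s.
Vt = flow × Ti = 1.3 L/s × 0.41 s × 1000 mL/L = 533.0 mL.
R = (PIP − Pplat)/V̇ = (21.5 − 13.0) / 1.3 = 8.5/1.3 = 6.538 cmH2O·s/L.
C = Vt/(Pplat − PEEP) = 533.0 / (13.0 − 5) = 533.0/8.0 = 66.625 mL/cmH2O.
τ = R × C = 6.538 × 0.06663 L/cmH2O = 0.4356 s.
Fraction remaining = e^(−Te/τ) = e^(−0.98/0.4356) = 0.1054.
Trapped volume = 533.0 × 0.1054 = 56.178 mL.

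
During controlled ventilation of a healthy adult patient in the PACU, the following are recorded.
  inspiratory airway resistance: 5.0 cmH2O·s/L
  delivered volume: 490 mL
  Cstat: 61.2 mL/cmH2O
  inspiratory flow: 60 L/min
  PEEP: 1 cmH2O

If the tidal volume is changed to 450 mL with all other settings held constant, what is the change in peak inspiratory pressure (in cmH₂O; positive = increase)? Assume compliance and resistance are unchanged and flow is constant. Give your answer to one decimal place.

-0.7

PIP = Vt/C + R·V̇ + PEEP (constant-flow equation of motion).
Only the elastic term changes: ΔPIP = ΔVt / C = (450 − 490) / 61.2 = -0.6536 cmH2O.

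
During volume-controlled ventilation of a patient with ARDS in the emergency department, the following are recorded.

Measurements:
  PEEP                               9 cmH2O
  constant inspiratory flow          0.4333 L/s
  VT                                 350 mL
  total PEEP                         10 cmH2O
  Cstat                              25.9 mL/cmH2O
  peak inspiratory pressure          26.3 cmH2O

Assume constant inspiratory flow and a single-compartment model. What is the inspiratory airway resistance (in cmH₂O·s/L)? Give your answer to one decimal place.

Total PEEP = 10 cmH2O (set 9 + intrinsic 1); this is the baseline alveolar pressure.
Equation of motion (constant flow): PIP = Vt/C + R·V̇ + PEEP.
R·V̇ = PIP − Vt/C − PEEP = 26.3 − 350/25.9 − 10 = 26.3 − 13.514 − 10 = 2.786 cmH2O.
R = 2.786 / 0.4333 = 6.43 cmH2O·s/L.

6.4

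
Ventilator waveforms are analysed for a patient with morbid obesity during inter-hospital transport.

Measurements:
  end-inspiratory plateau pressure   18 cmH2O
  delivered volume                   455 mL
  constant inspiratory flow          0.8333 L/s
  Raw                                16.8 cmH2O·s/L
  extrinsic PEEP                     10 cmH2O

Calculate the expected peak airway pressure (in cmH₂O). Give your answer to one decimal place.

32.0

PIP = Pplat + Raw × flow = 18 + 16.8 × 0.8333 = 18 + 13.999 = 31.999 cmH2O.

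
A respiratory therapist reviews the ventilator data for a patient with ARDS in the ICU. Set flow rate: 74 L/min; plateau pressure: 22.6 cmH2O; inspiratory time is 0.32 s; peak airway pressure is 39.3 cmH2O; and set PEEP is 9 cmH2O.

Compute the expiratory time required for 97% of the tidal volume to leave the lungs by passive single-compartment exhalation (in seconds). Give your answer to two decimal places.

Flow: 74 L/min ÷ 60 = 1.2333 L/s.
Vt = flow × Ti = 1.2333 L/s × 0.32 s × 1000 mL/L = 394.66 mL.
R = (PIP − Pplat)/V̇ = (39.3 − 22.6) / 1.2333 = 16.7/1.2333 = 13.541 cmH2O·s/L.
C = Vt/(Pplat − PEEP) = 394.66 / (22.6 − 9) = 394.66/13.6 = 29.019 mL/cmH2O.
τ = R × C = 13.541 × 0.02902 L/cmH2O = 0.393 s.
t = −τ·ln(1 − 0.97) = −0.393·ln(0.03) = 1.378 s.

1.38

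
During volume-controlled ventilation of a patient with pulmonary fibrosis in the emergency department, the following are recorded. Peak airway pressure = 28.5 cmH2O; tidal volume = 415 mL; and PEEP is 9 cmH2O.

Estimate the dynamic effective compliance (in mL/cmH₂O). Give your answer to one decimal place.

21.3

Dynamic compliance = Vt / (PIP − PEEP) = 415 / (28.5 − 9) = 415 / 19.5 = 21.282 mL/cmH2O.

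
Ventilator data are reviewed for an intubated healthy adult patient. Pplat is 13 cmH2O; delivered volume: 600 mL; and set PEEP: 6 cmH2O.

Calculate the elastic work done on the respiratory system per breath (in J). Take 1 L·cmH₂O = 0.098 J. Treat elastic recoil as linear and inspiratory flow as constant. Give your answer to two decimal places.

0.21

Elastic work ≈ ½ × (Pplat − PEEP) × Vt = 0.5 × (13 − 6) × 0.600 L = 0.5 × 7.0 × 0.600 = 2.1 L·cmH2O.
× 0.098 J/(L·cmH2O) → 0.2058 J.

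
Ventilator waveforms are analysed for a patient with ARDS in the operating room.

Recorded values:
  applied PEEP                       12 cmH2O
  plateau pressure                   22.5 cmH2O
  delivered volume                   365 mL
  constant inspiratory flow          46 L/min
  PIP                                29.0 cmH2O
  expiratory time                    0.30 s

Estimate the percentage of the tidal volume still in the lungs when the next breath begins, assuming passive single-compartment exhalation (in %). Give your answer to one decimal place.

Flow: 46 L/min ÷ 60 = 0.7667 L/s.
R = (PIP − Pplat)/V̇ = (29.0 − 22.5) / 0.7667 = 6.5/0.7667 = 8.478 cmH2O·s/L.
C = Vt/(Pplat − PEEP) = 365.0 / (22.5 − 12) = 365.0/10.5 = 34.762 mL/cmH2O.
τ = R × C = 8.478 × 0.03476 L/cmH2O = 0.2947 s.
Fraction remaining at end-expiration = e^(−Te/τ) = e^(−0.30/0.2947) = 0.3613 → 36.13%.

36.1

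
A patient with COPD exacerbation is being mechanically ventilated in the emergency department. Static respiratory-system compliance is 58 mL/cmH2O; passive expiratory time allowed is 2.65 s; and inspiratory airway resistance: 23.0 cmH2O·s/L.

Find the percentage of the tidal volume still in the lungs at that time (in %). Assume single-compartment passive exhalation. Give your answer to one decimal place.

13.7

τ = R × C = 23.0 × 58 mL/cmH2O = 23.0 × 0.058 L/cmH2O = 1.334 s.
Passive exhalation: V(t)/V₀ = e^(−t/τ) = e^(−2.65/1.334) = 0.1372.
Fraction remaining = 0.1372 → 13.72%.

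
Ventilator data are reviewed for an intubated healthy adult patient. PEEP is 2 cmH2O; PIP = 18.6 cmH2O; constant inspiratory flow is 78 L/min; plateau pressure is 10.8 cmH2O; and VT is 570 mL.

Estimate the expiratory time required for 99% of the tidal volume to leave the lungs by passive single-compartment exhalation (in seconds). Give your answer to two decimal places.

1.79

Flow: 78 L/min ÷ 60 = 1.3 L/s.
R = (PIP − Pplat)/V̇ = (18.6 − 10.8) / 1.3 = 7.8/1.3 = 6.0 cmH2O·s/L.
C = Vt/(Pplat − PEEP) = 570.0 / (10.8 − 2) = 570.0/8.8 = 64.773 mL/cmH2O.
τ = R × C = 6.0 × 0.06477 L/cmH2O = 0.3886 s.
t = −τ·ln(1 − 0.99) = −0.3886·ln(0.01) = 1.79 s.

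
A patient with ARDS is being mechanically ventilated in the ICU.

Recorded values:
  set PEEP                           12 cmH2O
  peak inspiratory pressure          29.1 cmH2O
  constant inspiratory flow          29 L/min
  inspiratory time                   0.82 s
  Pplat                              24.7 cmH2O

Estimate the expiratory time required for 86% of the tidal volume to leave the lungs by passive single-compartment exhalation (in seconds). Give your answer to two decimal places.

Flow: 29 L/min ÷ 60 = 0.4833 L/s.
Vt = flow × Ti = 0.4833 L/s × 0.82 s × 1000 mL/L = 396.31 mL.
R = (PIP − Pplat)/V̇ = (29.1 − 24.7) / 0.4833 = 4.4/0.4833 = 9.104 cmH2O·s/L.
C = Vt/(Pplat − PEEP) = 396.31 / (24.7 − 12) = 396.31/12.7 = 31.206 mL/cmH2O.
τ = R × C = 9.104 × 0.03121 L/cmH2O = 0.2841 s.
t = −τ·ln(1 − 0.86) = −0.2841·ln(0.14) = 0.5586 s.

0.56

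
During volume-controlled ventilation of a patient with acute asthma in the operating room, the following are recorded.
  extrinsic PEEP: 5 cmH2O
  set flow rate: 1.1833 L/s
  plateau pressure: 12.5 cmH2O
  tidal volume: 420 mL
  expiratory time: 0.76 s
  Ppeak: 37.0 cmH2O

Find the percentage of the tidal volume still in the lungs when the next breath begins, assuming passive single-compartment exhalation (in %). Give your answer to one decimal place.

R = (PIP − Pplat)/V̇ = (37.0 − 12.5) / 1.1833 = 24.5/1.1833 = 20.705 cmH2O·s/L.
C = Vt/(Pplat − PEEP) = 420.0 / (12.5 − 5) = 420.0/7.5 = 56.0 mL/cmH2O.
τ = R × C = 20.705 × 0.056 L/cmH2O = 1.159 s.
Fraction remaining at end-expiration = e^(−Te/τ) = e^(−0.76/1.159) = 0.5191 → 51.91%.

51.9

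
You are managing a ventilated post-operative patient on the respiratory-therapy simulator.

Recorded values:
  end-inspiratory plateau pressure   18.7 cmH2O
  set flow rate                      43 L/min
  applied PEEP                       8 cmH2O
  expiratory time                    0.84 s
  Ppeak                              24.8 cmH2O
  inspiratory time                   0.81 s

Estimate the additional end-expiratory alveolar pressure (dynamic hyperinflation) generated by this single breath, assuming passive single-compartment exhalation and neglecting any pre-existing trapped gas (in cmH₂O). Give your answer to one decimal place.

Flow: 43 L/min ÷ 60 = 0.7167 L/s.
Vt = flow × Ti = 0.7167 L/s × 0.81 s × 1000 mL/L = 580.53 mL.
R = (PIP − Pplat)/V̇ = (24.8 − 18.7) / 0.7167 = 6.1/0.7167 = 8.511 cmH2O·s/L.
C = Vt/(Pplat − PEEP) = 580.53 / (18.7 − 8) = 580.53/10.7 = 54.255 mL/cmH2O.
τ = R × C = 8.511 × 0.05426 L/cmH2O = 0.4618 s.
Fraction remaining = e^(−Te/τ) = e^(−0.84/0.4618) = 0.1622; trapped volume = 580.53 × 0.1622 = 94.162 mL.
Additional alveolar pressure from trapping ≈ V_trapped / C = 94.162 / 54.255 = 1.736 cmH2O.

1.7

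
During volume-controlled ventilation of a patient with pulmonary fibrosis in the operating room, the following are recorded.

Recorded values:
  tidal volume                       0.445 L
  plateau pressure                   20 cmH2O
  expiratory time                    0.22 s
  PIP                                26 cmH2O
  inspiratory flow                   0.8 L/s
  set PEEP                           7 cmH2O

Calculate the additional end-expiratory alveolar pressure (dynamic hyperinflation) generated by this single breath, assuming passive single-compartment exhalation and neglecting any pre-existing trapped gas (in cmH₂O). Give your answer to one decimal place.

R = (PIP − Pplat)/V̇ = (26 − 20) / 0.8 = 6.0/0.8 = 7.5 cmH2O·s/L.
C = Vt/(Pplat − PEEP) = 445.0 / (20 − 7) = 445.0/13.0 = 34.231 mL/cmH2O.
τ = R × C = 7.5 × 0.03423 L/cmH2O = 0.2567 s.
Fraction remaining = e^(−Te/τ) = e^(−0.22/0.2567) = 0.4244; trapped volume = 445.0 × 0.4244 = 188.86 mL.
Additional alveolar pressure from trapping ≈ V_trapped / C = 188.86 / 34.231 = 5.517 cmH2O.

5.5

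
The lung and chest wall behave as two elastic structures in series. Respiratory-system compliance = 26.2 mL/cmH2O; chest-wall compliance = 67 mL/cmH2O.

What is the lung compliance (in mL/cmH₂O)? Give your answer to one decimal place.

43.0

1/CL = 1/Crs − 1/Ccw.
1/CL = 1/26.2 − 1/67 = 0.02324.
CL = 43.029 mL/cmH2O.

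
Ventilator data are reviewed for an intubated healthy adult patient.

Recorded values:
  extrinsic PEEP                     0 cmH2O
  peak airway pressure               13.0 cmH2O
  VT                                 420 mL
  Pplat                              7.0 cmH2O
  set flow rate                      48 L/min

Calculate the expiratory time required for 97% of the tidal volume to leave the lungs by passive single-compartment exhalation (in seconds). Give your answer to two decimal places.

1.58

Flow: 48 L/min ÷ 60 = 0.8 L/s.
R = (PIP − Pplat)/V̇ = (13.0 − 7.0) / 0.8 = 6.0/0.8 = 7.5 cmH2O·s/L.
C = Vt/(Pplat − PEEP) = 420.0 / (7.0 − 0) = 420.0/7.0 = 60.0 mL/cmH2O.
τ = R × C = 7.5 × 0.06 L/cmH2O = 0.45 s.
t = −τ·ln(1 − 0.97) = −0.45·ln(0.03) = 1.578 s.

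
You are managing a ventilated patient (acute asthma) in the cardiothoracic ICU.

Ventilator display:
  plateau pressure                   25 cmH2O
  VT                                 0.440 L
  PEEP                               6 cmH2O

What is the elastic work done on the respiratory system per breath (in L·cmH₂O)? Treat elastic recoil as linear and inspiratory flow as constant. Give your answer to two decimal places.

4.18

Elastic work ≈ ½ × (Pplat − PEEP) × Vt = 0.5 × (25 − 6) × 0.440 L = 0.5 × 19.0 × 0.440 = 4.18 L·cmH2O.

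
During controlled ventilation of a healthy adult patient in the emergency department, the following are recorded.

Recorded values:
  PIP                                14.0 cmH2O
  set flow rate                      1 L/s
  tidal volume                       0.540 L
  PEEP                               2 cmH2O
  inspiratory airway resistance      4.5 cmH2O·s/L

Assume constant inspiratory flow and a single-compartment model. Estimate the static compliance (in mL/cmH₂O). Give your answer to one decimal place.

72.0

Equation of motion (constant flow): PIP = Vt/C + R·V̇ + PEEP.
Vt/C = PIP − R·V̇ − PEEP = 14.0 − 4.5×1 − 2 = 14.0 − 4.5 − 2 = 7.5 cmH2O.
C = Vt / 7.5 = 540 / 7.5 = 72.0 mL/cmH2O.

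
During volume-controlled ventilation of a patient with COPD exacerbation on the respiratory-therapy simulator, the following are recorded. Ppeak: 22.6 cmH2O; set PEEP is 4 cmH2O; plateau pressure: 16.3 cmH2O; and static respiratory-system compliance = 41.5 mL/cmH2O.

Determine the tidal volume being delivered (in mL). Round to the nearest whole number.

Vt = Cstat × (Pplat − PEEP) = 41.5 × (16.3 − 4) = 41.5 × 12.3 = 510.45 mL.

510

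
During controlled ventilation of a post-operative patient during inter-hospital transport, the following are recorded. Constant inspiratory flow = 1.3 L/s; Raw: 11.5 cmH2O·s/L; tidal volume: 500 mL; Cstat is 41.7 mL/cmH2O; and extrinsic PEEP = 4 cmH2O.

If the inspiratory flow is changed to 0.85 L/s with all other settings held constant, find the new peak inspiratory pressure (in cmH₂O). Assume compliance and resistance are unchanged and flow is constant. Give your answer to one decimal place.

25.8

PIP = Vt/C + R·V̇ + PEEP (constant-flow equation of motion).
Only the resistive term changes: ΔPIP = R × ΔV̇ = 11.5 × (0.85 − 1.3) = 11.5 × -0.45 = -5.175 cmH2O.
Original PIP = 500/41.7 + 11.5×1.3 + 4 = 30.94 cmH2O; new PIP = 30.94 + (-5.175) = 25.765 cmH2O.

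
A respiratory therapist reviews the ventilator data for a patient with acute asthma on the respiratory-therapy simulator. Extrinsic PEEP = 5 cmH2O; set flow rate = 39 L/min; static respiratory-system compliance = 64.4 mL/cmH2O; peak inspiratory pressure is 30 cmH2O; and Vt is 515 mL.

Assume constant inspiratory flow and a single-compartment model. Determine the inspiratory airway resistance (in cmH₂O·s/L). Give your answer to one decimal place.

26.2

Flow: 39 L/min ÷ 60 = 0.65 L/s.
Equation of motion (constant flow): PIP = Vt/C + R·V̇ + PEEP.
R·V̇ = PIP − Vt/C − PEEP = 30 − 515/64.4 − 5 = 30 − 7.997 − 5 = 17.003 cmH2O.
R = 17.003 / 0.65 = 26.158 cmH2O·s/L.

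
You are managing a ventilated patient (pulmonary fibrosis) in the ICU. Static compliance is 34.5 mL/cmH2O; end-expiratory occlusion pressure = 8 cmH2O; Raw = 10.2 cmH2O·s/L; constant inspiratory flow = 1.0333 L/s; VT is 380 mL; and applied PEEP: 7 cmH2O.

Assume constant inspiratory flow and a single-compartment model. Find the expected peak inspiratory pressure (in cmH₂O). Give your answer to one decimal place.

Total PEEP = 8 cmH2O (set 7 + intrinsic 1); this is the baseline alveolar pressure.
Equation of motion (constant flow): PIP = Vt/C + R·V̇ + PEEP.
PIP = 380/34.5 + 10.2×1.0333 + 8 = 11.014 + 10.54 + 8 = 29.554 cmH2O.

29.6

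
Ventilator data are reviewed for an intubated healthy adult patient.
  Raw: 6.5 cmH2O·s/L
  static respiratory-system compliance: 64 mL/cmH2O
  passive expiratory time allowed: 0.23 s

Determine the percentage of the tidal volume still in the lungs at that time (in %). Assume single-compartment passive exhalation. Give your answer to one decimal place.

57.5

τ = R × C = 6.5 × 64 mL/cmH2O = 6.5 × 0.064 L/cmH2O = 0.416 s.
Passive exhalation: V(t)/V₀ = e^(−t/τ) = e^(−0.23/0.416) = 0.5753.
Fraction remaining = 0.5753 → 57.53%.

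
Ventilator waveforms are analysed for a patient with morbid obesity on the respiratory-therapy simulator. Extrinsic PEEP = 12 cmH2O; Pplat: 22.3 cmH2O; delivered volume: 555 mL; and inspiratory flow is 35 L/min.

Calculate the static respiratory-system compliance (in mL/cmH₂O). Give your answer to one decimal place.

53.9

Cstat = Vt / (Pplat − PEEP) = 555 / (22.3 − 12) = 555 / 10.3 = 53.883 mL/cmH2O.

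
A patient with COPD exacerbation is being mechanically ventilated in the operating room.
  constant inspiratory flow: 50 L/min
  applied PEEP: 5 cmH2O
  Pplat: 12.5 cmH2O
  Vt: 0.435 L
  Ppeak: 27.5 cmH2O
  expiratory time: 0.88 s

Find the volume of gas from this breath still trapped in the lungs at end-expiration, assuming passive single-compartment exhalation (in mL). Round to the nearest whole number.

187

Flow: 50 L/min ÷ 60 = 0.8333 L/s.
R = (PIP − Pplat)/V̇ = (27.5 − 12.5) / 0.8333 = 15.0/0.8333 = 18.001 cmH2O·s/L.
C = Vt/(Pplat − PEEP) = 435.0 / (12.5 − 5) = 435.0/7.5 = 58.0 mL/cmH2O.
τ = R × C = 18.001 × 0.058 L/cmH2O = 1.044 s.
Fraction remaining = e^(−Te/τ) = e^(−0.88/1.044) = 0.4305.
Trapped volume = 435.0 × 0.4305 = 187.27 mL.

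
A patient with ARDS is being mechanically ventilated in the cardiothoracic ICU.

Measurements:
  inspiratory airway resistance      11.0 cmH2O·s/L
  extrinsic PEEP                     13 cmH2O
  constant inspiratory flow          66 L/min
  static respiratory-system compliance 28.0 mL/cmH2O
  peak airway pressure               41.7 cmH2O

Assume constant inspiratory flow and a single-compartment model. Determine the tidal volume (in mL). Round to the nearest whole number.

Flow: 66 L/min ÷ 60 = 1.1 L/s.
Equation of motion (constant flow): PIP = Vt/C + R·V̇ + PEEP.
Vt/C = PIP − R·V̇ − PEEP = 41.7 − 12.1 − 13 = 16.6 cmH2O.
Vt = C × 16.6 = 28.0 × 16.6 = 464.8 mL.

465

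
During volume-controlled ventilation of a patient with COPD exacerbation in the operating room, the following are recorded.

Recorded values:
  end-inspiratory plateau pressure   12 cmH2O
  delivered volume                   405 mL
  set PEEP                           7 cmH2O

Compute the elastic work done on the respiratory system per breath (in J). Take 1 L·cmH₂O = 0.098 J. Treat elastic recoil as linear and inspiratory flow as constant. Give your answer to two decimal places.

Elastic work ≈ ½ × (Pplat − PEEP) × Vt = 0.5 × (12 − 7) × 0.405 L = 0.5 × 5.0 × 0.405 = 1.013 L·cmH2O.
× 0.098 J/(L·cmH2O) → 0.09927 J.

0.10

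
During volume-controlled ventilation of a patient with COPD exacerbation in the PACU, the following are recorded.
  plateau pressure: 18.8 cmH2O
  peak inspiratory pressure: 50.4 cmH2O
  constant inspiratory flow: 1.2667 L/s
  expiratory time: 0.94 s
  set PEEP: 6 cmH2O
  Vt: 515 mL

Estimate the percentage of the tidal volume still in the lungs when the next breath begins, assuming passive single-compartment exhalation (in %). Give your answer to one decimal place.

39.2

R = (PIP − Pplat)/V̇ = (50.4 − 18.8) / 1.2667 = 31.6/1.2667 = 24.947 cmH2O·s/L.
C = Vt/(Pplat − PEEP) = 515.0 / (18.8 − 6) = 515.0/12.8 = 40.234 mL/cmH2O.
τ = R × C = 24.947 × 0.04023 L/cmH2O = 1.004 s.
Fraction remaining at end-expiration = e^(−Te/τ) = e^(−0.94/1.004) = 0.3921 → 39.21%.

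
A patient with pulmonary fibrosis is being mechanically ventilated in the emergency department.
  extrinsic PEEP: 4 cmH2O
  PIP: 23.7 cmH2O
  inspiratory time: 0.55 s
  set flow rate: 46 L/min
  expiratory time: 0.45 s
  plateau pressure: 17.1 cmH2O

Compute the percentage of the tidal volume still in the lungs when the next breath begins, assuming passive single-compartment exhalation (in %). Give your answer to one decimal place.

19.7

Flow: 46 L/min ÷ 60 = 0.7667 L/s.
Vt = flow × Ti = 0.7667 L/s × 0.55 s × 1000 mL/L = 421.69 mL.
R = (PIP − Pplat)/V̇ = (23.7 − 17.1) / 0.7667 = 6.6/0.7667 = 8.608 cmH2O·s/L.
C = Vt/(Pplat − PEEP) = 421.69 / (17.1 − 4) = 421.69/13.1 = 32.19 mL/cmH2O.
τ = R × C = 8.608 × 0.03219 L/cmH2O = 0.2771 s.
Fraction remaining at end-expiration = e^(−Te/τ) = e^(−0.45/0.2771) = 0.1971 → 19.71%.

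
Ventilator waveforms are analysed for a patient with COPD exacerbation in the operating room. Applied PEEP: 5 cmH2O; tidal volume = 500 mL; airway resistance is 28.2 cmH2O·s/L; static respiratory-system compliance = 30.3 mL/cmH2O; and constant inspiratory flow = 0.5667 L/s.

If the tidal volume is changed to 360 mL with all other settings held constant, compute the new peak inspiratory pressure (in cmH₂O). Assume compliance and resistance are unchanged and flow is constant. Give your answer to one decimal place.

32.9

PIP = Vt/C + R·V̇ + PEEP (constant-flow equation of motion).
Only the elastic term changes: ΔPIP = ΔVt / C = (360 − 500) / 30.3 = -4.62 cmH2O.
Original PIP = 500/30.3 + 28.2×0.5667 + 5 = 37.483 cmH2O; new PIP = 37.483 + (-4.62) = 32.863 cmH2O.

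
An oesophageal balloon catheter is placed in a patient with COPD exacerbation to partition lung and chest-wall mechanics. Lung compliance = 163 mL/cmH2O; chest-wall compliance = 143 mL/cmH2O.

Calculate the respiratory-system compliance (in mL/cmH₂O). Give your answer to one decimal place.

76.2

Lung and chest wall are elastances in series: 1/Crs = 1/CL + 1/Ccw.
1/Crs = 1/163 + 1/143 = 0.01313.
Crs = 76.161 mL/cmH2O.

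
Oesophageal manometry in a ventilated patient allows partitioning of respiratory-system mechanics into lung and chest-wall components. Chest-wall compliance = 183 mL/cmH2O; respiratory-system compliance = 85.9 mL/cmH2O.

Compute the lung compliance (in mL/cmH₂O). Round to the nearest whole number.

162

1/CL = 1/Crs − 1/Ccw.
1/CL = 1/85.9 − 1/183 = 0.006177.
CL = 161.89 mL/cmH2O.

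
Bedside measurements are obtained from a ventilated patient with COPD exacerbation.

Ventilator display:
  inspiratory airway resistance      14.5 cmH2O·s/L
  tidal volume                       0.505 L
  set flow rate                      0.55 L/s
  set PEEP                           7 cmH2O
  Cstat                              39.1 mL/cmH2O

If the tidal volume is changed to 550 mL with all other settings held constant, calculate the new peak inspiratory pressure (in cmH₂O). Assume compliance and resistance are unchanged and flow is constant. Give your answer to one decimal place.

29.0

PIP = Vt/C + R·V̇ + PEEP (constant-flow equation of motion).
Only the elastic term changes: ΔPIP = ΔVt / C = (550 − 505) / 39.1 = 1.151 cmH2O.
Original PIP = 505/39.1 + 14.5×0.55 + 7 = 27.891 cmH2O; new PIP = 27.891 + (1.151) = 29.042 cmH2O.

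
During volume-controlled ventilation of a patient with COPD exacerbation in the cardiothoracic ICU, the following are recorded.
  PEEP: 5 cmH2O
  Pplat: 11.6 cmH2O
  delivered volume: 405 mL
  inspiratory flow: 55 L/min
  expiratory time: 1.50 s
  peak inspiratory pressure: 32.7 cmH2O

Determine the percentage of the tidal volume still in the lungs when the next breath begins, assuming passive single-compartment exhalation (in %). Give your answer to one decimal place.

Flow: 55 L/min ÷ 60 = 0.9167 L/s.
R = (PIP − Pplat)/V̇ = (32.7 − 11.6) / 0.9167 = 21.1/0.9167 = 23.017 cmH2O·s/L.
C = Vt/(Pplat − PEEP) = 405.0 / (11.6 − 5) = 405.0/6.6 = 61.364 mL/cmH2O.
τ = R × C = 23.017 × 0.06136 L/cmH2O = 1.412 s.
Fraction remaining at end-expiration = e^(−Te/τ) = e^(−1.50/1.412) = 0.3457 → 34.57%.

34.6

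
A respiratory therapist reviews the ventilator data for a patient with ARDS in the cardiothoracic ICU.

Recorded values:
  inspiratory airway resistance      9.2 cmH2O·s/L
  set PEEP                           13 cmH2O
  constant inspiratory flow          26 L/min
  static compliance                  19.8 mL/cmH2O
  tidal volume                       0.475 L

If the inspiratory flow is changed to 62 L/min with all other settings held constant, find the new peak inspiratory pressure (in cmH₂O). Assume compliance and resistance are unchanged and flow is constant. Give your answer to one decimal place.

Flow: 26 L/min ÷ 60 = 0.4333 L/s.
New flow: 62 L/min ÷ 60 = 1.0333 L/s.
PIP = Vt/C + R·V̇ + PEEP (constant-flow equation of motion).
Only the resistive term changes: ΔPIP = R × ΔV̇ = 9.2 × (1.0333 − 0.4333) = 9.2 × 0.6 = 5.52 cmH2O.
Original PIP = 475/19.8 + 9.2×0.4333 + 13 = 40.976 cmH2O; new PIP = 40.976 + (5.52) = 46.496 cmH2O.

46.5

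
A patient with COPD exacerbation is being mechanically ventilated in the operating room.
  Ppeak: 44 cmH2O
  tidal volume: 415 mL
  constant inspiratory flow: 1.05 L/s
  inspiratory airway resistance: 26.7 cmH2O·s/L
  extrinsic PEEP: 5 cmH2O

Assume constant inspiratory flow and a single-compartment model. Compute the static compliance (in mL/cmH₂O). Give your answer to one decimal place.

Equation of motion (constant flow): PIP = Vt/C + R·V̇ + PEEP.
Vt/C = PIP − R·V̇ − PEEP = 44 − 26.7×1.05 − 5 = 44 − 28.035 − 5 = 10.965 cmH2O.
C = Vt / 10.965 = 415 / 10.965 = 37.848 mL/cmH2O.

37.8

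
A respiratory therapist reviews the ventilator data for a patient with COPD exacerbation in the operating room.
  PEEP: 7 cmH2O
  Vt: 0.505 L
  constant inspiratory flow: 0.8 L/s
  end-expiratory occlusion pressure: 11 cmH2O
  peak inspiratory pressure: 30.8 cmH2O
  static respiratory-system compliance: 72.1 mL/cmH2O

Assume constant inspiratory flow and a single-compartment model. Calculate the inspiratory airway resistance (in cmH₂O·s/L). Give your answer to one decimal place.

Total PEEP = 11 cmH2O (set 7 + intrinsic 4); this is the baseline alveolar pressure.
Equation of motion (constant flow): PIP = Vt/C + R·V̇ + PEEP.
R·V̇ = PIP − Vt/C − PEEP = 30.8 − 505/72.1 − 11 = 30.8 − 7.004 − 11 = 12.796 cmH2O.
R = 12.796 / 0.8 = 15.995 cmH2O·s/L.

16.0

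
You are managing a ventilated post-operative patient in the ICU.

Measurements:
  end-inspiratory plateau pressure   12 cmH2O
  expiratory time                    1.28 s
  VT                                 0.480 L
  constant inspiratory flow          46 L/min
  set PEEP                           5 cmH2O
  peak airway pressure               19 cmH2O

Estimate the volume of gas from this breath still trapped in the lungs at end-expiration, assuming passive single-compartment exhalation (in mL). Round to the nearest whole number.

Flow: 46 L/min ÷ 60 = 0.7667 L/s.
R = (PIP − Pplat)/V̇ = (19 − 12) / 0.7667 = 7.0/0.7667 = 9.13 cmH2O·s/L.
C = Vt/(Pplat − PEEP) = 480.0 / (12 − 5) = 480.0/7.0 = 68.571 mL/cmH2O.
τ = R × C = 9.13 × 0.06857 L/cmH2O = 0.626 s.
Fraction remaining = e^(−Te/τ) = e^(−1.28/0.626) = 0.1294.
Trapped volume = 480.0 × 0.1294 = 62.112 mL.

62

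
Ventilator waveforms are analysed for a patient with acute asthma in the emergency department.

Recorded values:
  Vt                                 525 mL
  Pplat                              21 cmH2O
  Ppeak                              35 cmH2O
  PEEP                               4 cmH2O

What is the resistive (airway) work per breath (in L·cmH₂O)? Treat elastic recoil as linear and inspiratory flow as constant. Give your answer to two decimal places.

With constant inspiratory flow the resistive pressure is constant at PIP − Pplat = 35 − 21 = 14.0 cmH2O, so resistive work = 14.0 × 0.525 = 7.35 L·cmH2O.

7.35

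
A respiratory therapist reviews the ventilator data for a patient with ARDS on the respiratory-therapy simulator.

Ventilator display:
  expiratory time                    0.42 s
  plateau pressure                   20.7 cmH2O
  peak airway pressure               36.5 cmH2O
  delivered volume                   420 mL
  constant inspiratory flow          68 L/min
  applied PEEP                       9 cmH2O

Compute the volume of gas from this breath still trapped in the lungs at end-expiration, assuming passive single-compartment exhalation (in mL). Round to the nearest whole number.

181

Flow: 68 L/min ÷ 60 = 1.1333 L/s.
R = (PIP − Pplat)/V̇ = (36.5 − 20.7) / 1.1333 = 15.8/1.1333 = 13.942 cmH2O·s/L.
C = Vt/(Pplat − PEEP) = 420.0 / (20.7 − 9) = 420.0/11.7 = 35.897 mL/cmH2O.
τ = R × C = 13.942 × 0.0359 L/cmH2O = 0.5005 s.
Fraction remaining = e^(−Te/τ) = e^(−0.42/0.5005) = 0.4321.
Trapped volume = 420.0 × 0.4321 = 181.48 mL.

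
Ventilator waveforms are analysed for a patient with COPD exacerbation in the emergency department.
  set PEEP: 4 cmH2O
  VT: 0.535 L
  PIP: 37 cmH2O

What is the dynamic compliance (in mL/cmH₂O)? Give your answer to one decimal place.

16.2

Dynamic compliance = Vt / (PIP − PEEP) = 535 / (37 − 4) = 535 / 33.0 = 16.212 mL/cmH2O.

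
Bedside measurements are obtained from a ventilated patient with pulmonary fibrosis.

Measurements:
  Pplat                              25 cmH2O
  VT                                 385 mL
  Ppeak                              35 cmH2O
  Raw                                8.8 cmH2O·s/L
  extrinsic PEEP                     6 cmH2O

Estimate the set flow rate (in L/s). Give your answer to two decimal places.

flow = (PIP − Pplat) / Raw = 10.0 / 8.8 = 1.136 L/s.

1.14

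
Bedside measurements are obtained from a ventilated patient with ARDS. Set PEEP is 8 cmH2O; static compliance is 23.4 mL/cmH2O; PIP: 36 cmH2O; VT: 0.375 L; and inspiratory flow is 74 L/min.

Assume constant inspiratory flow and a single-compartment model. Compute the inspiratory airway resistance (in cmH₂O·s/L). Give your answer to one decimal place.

Flow: 74 L/min ÷ 60 = 1.2333 L/s.
Equation of motion (constant flow): PIP = Vt/C + R·V̇ + PEEP.
R·V̇ = PIP − Vt/C − PEEP = 36 − 375/23.4 − 8 = 36 − 16.026 − 8 = 11.974 cmH2O.
R = 11.974 / 1.2333 = 9.709 cmH2O·s/L.

9.7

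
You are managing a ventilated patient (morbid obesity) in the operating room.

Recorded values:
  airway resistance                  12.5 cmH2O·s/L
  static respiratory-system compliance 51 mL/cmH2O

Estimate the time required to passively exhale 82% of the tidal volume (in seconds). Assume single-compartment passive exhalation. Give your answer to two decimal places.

τ = R × C = 12.5 × 51 mL/cmH2O = 12.5 × 0.051 L/cmH2O = 0.6375 s.
Exhaled fraction f = 1 − e^(−t/τ) → t = −τ·ln(1 − f) = −0.6375·ln(0.18) = 1.093 s.

1.09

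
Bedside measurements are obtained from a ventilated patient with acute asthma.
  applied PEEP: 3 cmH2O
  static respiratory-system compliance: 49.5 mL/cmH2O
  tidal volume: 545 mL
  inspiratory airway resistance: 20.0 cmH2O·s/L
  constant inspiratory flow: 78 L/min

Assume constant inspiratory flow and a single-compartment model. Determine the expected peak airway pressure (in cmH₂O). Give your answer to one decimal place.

40.0

Flow: 78 L/min ÷ 60 = 1.3 L/s.
Equation of motion (constant flow): PIP = Vt/C + R·V̇ + PEEP.
PIP = 545/49.5 + 20.0×1.3 + 3 = 11.01 + 26.0 + 3 = 40.01 cmH2O.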